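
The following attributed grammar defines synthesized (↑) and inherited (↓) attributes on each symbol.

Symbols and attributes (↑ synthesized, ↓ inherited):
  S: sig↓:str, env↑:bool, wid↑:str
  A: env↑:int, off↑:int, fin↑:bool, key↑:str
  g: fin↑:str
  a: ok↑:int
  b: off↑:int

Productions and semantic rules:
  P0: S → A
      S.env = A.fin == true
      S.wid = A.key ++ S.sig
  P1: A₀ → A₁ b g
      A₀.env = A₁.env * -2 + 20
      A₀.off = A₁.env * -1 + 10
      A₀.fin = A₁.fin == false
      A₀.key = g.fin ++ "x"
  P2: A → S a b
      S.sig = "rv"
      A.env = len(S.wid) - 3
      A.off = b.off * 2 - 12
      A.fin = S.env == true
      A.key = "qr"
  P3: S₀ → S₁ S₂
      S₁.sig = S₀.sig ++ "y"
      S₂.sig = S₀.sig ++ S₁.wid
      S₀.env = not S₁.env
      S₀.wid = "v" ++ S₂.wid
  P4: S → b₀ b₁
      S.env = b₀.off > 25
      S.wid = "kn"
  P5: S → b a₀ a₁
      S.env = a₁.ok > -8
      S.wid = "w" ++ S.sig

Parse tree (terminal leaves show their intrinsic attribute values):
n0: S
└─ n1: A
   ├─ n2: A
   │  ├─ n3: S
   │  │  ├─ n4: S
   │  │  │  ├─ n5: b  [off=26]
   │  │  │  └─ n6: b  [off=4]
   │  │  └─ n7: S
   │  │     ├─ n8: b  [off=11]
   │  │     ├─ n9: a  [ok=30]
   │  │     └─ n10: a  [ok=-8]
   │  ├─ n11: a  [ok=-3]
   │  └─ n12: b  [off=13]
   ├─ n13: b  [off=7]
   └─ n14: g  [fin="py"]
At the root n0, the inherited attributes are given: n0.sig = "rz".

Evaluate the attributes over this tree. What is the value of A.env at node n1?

14

1. n0.sig = "rz"  [given at root]
2. n3.sig = "rv"  ["rv"]
3. n4.sig = "rvy"  [S₀.sig ++ "y"]
4. n5.off = 26  [terminal]
5. n6.off = 4  [terminal]
6. n4.env = true  [b₀.off > 25]
7. n4.wid = "kn"  ["kn"]
8. n7.sig = "rvkn"  [S₀.sig ++ S₁.wid]
9. n8.off = 11  [terminal]
10. n9.ok = 30  [terminal]
11. n10.ok = -8  [terminal]
12. n7.env = false  [a₁.ok > -8]
13. n7.wid = "wrvkn"  ["w" ++ S.sig]
14. n3.env = false  [not S₁.env]
15. n3.wid = "vwrvkn"  ["v" ++ S₂.wid]
16. n11.ok = -3  [terminal]
17. n12.off = 13  [terminal]
18. n2.env = 3  [len(S.wid) - 3]
19. n2.off = 14  [b.off * 2 - 12]
20. n2.fin = false  [S.env == true]
21. n2.key = "qr"  ["qr"]
22. n13.off = 7  [terminal]
23. n14.fin = "py"  [terminal]
24. n1.env = 14  [A₁.env * -2 + 20]
25. n1.off = 7  [A₁.env * -1 + 10]
26. n1.fin = true  [A₁.fin == false]
27. n1.key = "pyx"  [g.fin ++ "x"]
28. n0.env = true  [A.fin == true]
29. n0.wid = "pyxrz"  [A.key ++ S.sig]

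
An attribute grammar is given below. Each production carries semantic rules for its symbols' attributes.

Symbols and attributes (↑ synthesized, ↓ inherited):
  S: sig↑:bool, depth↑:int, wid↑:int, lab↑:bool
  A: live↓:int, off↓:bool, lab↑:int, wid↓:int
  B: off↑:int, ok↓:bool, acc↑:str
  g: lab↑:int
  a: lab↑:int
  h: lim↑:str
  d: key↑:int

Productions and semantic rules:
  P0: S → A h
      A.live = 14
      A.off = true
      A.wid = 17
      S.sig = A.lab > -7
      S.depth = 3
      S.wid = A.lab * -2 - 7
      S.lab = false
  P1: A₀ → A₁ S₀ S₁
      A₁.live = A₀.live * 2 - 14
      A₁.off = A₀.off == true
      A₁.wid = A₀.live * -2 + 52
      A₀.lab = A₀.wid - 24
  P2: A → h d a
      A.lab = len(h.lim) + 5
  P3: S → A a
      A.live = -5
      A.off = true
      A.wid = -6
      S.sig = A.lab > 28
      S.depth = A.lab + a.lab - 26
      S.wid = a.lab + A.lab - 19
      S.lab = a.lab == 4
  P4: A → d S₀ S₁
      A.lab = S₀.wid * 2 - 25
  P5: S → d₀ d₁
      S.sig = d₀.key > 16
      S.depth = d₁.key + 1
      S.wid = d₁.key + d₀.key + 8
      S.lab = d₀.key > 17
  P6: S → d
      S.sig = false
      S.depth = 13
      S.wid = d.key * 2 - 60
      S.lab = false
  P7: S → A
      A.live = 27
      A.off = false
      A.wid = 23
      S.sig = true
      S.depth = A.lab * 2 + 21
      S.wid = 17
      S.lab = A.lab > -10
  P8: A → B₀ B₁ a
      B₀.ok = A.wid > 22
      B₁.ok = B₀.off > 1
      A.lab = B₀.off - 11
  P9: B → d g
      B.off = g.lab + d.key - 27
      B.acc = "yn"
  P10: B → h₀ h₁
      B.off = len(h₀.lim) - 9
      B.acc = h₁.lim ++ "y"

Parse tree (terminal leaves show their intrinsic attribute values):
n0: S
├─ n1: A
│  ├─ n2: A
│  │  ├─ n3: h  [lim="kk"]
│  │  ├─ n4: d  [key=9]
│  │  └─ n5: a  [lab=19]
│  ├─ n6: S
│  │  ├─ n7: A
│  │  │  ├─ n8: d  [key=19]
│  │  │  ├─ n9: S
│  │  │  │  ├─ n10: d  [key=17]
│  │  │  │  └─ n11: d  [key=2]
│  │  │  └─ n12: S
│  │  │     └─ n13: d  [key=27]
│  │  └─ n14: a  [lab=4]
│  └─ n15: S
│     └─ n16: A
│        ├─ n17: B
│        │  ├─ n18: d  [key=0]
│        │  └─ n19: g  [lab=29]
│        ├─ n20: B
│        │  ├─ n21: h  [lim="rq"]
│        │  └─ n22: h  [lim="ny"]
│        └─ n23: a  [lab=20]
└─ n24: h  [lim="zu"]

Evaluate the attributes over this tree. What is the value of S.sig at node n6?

true

1. n1.live = 14  [14]
2. n1.off = true  [true]
3. n1.wid = 17  [17]
4. n2.live = 14  [A₀.live * 2 - 14]
5. n2.off = true  [A₀.off == true]
6. n2.wid = 24  [A₀.live * -2 + 52]
7. n3.lim = "kk"  [terminal]
8. n4.key = 9  [terminal]
9. n5.lab = 19  [terminal]
10. n2.lab = 7  [len(h.lim) + 5]
11. n7.live = -5  [-5]
12. n7.off = true  [true]
13. n7.wid = -6  [-6]
14. n8.key = 19  [terminal]
15. n10.key = 17  [terminal]
16. n11.key = 2  [terminal]
17. n9.sig = true  [d₀.key > 16]
18. n9.depth = 3  [d₁.key + 1]
19. n9.wid = 27  [d₁.key + d₀.key + 8]
20. n9.lab = false  [d₀.key > 17]
21. n13.key = 27  [terminal]
22. n12.sig = false  [false]
23. n12.depth = 13  [13]
24. n12.wid = -6  [d.key * 2 - 60]
25. n12.lab = false  [false]
26. n7.lab = 29  [S₀.wid * 2 - 25]
27. n14.lab = 4  [terminal]
28. n6.sig = true  [A.lab > 28]
29. n6.depth = 7  [A.lab + a.lab - 26]
30. n6.wid = 14  [a.lab + A.lab - 19]
31. n6.lab = true  [a.lab == 4]
32. n16.live = 27  [27]
33. n16.off = false  [false]
34. n16.wid = 23  [23]
35. n17.ok = true  [A.wid > 22]
36. n18.key = 0  [terminal]
37. n19.lab = 29  [terminal]
38. n17.off = 2  [g.lab + d.key - 27]
39. n17.acc = "yn"  ["yn"]
40. n20.ok = true  [B₀.off > 1]
41. n21.lim = "rq"  [terminal]
42. n22.lim = "ny"  [terminal]
43. n20.off = -7  [len(h₀.lim) - 9]
44. n20.acc = "nyy"  [h₁.lim ++ "y"]
45. n23.lab = 20  [terminal]
46. n16.lab = -9  [B₀.off - 11]
47. n15.sig = true  [true]
48. n15.depth = 3  [A.lab * 2 + 21]
49. n15.wid = 17  [17]
50. n15.lab = true  [A.lab > -10]
51. n1.lab = -7  [A₀.wid - 24]
52. n24.lim = "zu"  [terminal]
53. n0.sig = false  [A.lab > -7]
54. n0.depth = 3  [3]
55. n0.wid = 7  [A.lab * -2 - 7]
56. n0.lab = false  [false]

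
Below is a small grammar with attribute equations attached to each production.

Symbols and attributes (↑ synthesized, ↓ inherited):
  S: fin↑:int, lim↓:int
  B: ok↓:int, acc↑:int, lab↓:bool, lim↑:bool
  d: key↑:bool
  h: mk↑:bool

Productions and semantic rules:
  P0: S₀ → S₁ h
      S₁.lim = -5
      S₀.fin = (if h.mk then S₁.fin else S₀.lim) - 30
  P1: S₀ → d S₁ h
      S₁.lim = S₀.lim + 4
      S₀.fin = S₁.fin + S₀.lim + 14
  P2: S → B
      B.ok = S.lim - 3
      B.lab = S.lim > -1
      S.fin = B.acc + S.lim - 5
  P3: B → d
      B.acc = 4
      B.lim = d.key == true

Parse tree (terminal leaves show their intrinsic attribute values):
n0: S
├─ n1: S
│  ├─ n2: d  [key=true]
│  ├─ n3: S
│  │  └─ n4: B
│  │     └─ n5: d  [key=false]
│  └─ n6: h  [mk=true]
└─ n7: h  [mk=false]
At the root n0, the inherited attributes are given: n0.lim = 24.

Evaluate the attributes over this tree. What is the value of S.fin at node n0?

1. n0.lim = 24  [given at root]
2. n1.lim = -5  [-5]
3. n2.key = true  [terminal]
4. n3.lim = -1  [S₀.lim + 4]
5. n4.ok = -4  [S.lim - 3]
6. n4.lab = false  [S.lim > -1]
7. n5.key = false  [terminal]
8. n4.acc = 4  [4]
9. n4.lim = false  [d.key == true]
10. n3.fin = -2  [B.acc + S.lim - 5]
11. n6.mk = true  [terminal]
12. n1.fin = 7  [S₁.fin + S₀.lim + 14]
13. n7.mk = false  [terminal]
14. n0.fin = -6  [(if h.mk then S₁.fin else S₀.lim) - 30]

-6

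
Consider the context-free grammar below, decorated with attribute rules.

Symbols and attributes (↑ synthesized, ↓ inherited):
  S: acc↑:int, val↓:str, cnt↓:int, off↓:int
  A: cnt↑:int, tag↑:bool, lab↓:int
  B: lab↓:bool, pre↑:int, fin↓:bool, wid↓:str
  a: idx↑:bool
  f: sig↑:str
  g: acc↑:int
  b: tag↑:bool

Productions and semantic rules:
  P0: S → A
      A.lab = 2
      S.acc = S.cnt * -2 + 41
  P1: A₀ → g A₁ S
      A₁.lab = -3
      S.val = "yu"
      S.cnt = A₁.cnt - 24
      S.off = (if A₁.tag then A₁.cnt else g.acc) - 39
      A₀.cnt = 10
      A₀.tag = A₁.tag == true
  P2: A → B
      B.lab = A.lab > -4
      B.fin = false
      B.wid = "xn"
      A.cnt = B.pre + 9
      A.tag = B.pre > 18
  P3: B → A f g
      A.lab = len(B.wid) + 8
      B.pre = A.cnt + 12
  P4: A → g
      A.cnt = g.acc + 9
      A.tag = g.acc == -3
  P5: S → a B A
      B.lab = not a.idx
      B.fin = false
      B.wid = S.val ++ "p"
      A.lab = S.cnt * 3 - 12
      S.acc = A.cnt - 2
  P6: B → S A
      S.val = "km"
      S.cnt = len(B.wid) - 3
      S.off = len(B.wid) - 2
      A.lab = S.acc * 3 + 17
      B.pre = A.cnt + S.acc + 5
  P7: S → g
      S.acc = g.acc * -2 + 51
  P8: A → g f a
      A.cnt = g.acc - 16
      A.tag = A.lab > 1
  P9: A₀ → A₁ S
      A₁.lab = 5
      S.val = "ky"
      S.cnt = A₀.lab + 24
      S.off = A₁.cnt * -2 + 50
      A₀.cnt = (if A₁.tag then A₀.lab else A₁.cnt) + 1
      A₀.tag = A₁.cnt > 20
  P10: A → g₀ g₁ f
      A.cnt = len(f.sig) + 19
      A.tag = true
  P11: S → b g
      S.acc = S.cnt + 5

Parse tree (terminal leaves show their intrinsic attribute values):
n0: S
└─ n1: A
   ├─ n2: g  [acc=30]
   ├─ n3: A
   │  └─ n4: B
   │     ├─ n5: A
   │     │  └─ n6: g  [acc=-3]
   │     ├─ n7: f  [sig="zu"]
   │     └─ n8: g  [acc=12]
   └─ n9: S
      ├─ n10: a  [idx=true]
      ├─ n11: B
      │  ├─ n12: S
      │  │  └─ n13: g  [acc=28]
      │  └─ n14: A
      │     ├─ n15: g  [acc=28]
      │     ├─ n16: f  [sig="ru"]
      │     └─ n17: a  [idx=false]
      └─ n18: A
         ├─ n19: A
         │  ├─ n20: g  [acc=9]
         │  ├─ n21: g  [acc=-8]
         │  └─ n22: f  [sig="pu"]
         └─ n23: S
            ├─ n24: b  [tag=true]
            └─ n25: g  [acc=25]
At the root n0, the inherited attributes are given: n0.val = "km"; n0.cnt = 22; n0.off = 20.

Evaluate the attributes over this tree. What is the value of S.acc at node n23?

1. n0.val = "km"  [given at root]
2. n0.cnt = 22  [given at root]
3. n0.off = 20  [given at root]
4. n1.lab = 2  [2]
5. n2.acc = 30  [terminal]
6. n3.lab = -3  [-3]
7. n4.lab = true  [A.lab > -4]
8. n4.fin = false  [false]
9. n4.wid = "xn"  ["xn"]
10. n5.lab = 10  [len(B.wid) + 8]
11. n6.acc = -3  [terminal]
12. n5.cnt = 6  [g.acc + 9]
13. n5.tag = true  [g.acc == -3]
14. n7.sig = "zu"  [terminal]
15. n8.acc = 12  [terminal]
16. n4.pre = 18  [A.cnt + 12]
17. n3.cnt = 27  [B.pre + 9]
18. n3.tag = false  [B.pre > 18]
19. n9.val = "yu"  ["yu"]
20. n9.cnt = 3  [A₁.cnt - 24]
21. n9.off = -9  [(if A₁.tag then A₁.cnt else g.acc) - 39]
22. n10.idx = true  [terminal]
23. n11.lab = false  [not a.idx]
24. n11.fin = false  [false]
25. n11.wid = "yup"  [S.val ++ "p"]
26. n12.val = "km"  ["km"]
27. n12.cnt = 0  [len(B.wid) - 3]
28. n12.off = 1  [len(B.wid) - 2]
29. n13.acc = 28  [terminal]
30. n12.acc = -5  [g.acc * -2 + 51]
31. n14.lab = 2  [S.acc * 3 + 17]
32. n15.acc = 28  [terminal]
33. n16.sig = "ru"  [terminal]
34. n17.idx = false  [terminal]
35. n14.cnt = 12  [g.acc - 16]
36. n14.tag = true  [A.lab > 1]
37. n11.pre = 12  [A.cnt + S.acc + 5]
38. n18.lab = -3  [S.cnt * 3 - 12]
39. n19.lab = 5  [5]
40. n20.acc = 9  [terminal]
41. n21.acc = -8  [terminal]
42. n22.sig = "pu"  [terminal]
43. n19.cnt = 21  [len(f.sig) + 19]
44. n19.tag = true  [true]
45. n23.val = "ky"  ["ky"]
46. n23.cnt = 21  [A₀.lab + 24]
47. n23.off = 8  [A₁.cnt * -2 + 50]
48. n24.tag = true  [terminal]
49. n25.acc = 25  [terminal]
50. n23.acc = 26  [S.cnt + 5]
51. n18.cnt = -2  [(if A₁.tag then A₀.lab else A₁.cnt) + 1]
52. n18.tag = true  [A₁.cnt > 20]
53. n9.acc = -4  [A.cnt - 2]
54. n1.cnt = 10  [10]
55. n1.tag = false  [A₁.tag == true]
56. n0.acc = -3  [S.cnt * -2 + 41]

26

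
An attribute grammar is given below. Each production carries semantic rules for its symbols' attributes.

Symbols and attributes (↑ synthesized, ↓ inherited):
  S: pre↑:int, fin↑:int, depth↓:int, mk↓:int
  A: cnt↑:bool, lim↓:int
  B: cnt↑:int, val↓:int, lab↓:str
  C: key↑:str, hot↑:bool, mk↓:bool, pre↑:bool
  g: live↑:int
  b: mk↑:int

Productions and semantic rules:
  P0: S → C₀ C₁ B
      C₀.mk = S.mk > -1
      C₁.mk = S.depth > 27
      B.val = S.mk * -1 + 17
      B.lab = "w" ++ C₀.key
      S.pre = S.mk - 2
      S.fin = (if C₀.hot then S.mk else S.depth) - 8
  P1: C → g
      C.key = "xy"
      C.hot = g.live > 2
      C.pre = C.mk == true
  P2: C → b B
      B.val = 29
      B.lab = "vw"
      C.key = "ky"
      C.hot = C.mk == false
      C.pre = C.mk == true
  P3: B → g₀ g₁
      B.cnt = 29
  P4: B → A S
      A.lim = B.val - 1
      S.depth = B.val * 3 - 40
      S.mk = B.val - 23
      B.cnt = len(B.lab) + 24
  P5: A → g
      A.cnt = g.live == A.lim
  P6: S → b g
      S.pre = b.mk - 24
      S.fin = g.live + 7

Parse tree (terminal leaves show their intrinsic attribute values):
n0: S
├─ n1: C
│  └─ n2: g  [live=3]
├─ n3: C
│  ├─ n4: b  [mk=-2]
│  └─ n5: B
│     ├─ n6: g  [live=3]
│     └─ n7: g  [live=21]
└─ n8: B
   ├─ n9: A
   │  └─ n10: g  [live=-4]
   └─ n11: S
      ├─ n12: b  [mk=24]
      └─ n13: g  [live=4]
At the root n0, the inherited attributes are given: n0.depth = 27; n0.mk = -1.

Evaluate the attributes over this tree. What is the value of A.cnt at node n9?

false

1. n0.depth = 27  [given at root]
2. n0.mk = -1  [given at root]
3. n1.mk = false  [S.mk > -1]
4. n2.live = 3  [terminal]
5. n1.key = "xy"  ["xy"]
6. n1.hot = true  [g.live > 2]
7. n1.pre = false  [C.mk == true]
8. n3.mk = false  [S.depth > 27]
9. n4.mk = -2  [terminal]
10. n5.val = 29  [29]
11. n5.lab = "vw"  ["vw"]
12. n6.live = 3  [terminal]
13. n7.live = 21  [terminal]
14. n5.cnt = 29  [29]
15. n3.key = "ky"  ["ky"]
16. n3.hot = true  [C.mk == false]
17. n3.pre = false  [C.mk == true]
18. n8.val = 18  [S.mk * -1 + 17]
19. n8.lab = "wxy"  ["w" ++ C₀.key]
20. n9.lim = 17  [B.val - 1]
21. n10.live = -4  [terminal]
22. n9.cnt = false  [g.live == A.lim]
23. n11.depth = 14  [B.val * 3 - 40]
24. n11.mk = -5  [B.val - 23]
25. n12.mk = 24  [terminal]
26. n13.live = 4  [terminal]
27. n11.pre = 0  [b.mk - 24]
28. n11.fin = 11  [g.live + 7]
29. n8.cnt = 27  [len(B.lab) + 24]
30. n0.pre = -3  [S.mk - 2]
31. n0.fin = -9  [(if C₀.hot then S.mk else S.depth) - 8]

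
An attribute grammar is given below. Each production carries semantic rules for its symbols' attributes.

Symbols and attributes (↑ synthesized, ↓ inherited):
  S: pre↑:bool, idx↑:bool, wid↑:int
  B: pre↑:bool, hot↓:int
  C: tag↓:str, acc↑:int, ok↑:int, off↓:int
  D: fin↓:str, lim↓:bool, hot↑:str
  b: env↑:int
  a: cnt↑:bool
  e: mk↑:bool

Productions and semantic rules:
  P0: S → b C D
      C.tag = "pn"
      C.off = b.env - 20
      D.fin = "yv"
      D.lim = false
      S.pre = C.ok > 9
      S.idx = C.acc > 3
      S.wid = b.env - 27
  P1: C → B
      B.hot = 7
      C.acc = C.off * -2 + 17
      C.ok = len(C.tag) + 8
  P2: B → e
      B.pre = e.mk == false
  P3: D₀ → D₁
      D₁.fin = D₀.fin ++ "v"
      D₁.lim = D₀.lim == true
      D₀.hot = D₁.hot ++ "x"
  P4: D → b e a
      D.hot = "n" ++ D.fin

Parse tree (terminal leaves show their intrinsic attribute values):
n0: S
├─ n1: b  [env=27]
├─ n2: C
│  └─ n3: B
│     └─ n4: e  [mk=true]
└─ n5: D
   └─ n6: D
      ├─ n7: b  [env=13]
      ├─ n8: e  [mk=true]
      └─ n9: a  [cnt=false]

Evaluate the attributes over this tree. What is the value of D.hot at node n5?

1. n1.env = 27  [terminal]
2. n2.tag = "pn"  ["pn"]
3. n2.off = 7  [b.env - 20]
4. n3.hot = 7  [7]
5. n4.mk = true  [terminal]
6. n3.pre = false  [e.mk == false]
7. n2.acc = 3  [C.off * -2 + 17]
8. n2.ok = 10  [len(C.tag) + 8]
9. n5.fin = "yv"  ["yv"]
10. n5.lim = false  [false]
11. n6.fin = "yvv"  [D₀.fin ++ "v"]
12. n6.lim = false  [D₀.lim == true]
13. n7.env = 13  [terminal]
14. n8.mk = true  [terminal]
15. n9.cnt = false  [terminal]
16. n6.hot = "nyvv"  ["n" ++ D.fin]
17. n5.hot = "nyvvx"  [D₁.hot ++ "x"]
18. n0.pre = true  [C.ok > 9]
19. n0.idx = false  [C.acc > 3]
20. n0.wid = 0  [b.env - 27]

"nyvvx"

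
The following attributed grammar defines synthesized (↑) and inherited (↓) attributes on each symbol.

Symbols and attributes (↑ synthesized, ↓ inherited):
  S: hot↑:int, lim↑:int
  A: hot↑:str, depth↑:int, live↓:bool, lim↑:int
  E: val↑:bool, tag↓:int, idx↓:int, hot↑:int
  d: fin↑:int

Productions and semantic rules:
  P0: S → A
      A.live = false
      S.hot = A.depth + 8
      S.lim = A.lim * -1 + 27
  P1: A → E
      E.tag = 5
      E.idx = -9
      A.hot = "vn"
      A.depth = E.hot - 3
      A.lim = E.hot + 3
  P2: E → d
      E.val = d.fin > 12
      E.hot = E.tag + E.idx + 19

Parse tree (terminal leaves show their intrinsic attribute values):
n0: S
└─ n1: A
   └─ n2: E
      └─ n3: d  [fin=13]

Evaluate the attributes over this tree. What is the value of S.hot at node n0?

1. n1.live = false  [false]
2. n2.tag = 5  [5]
3. n2.idx = -9  [-9]
4. n3.fin = 13  [terminal]
5. n2.val = true  [d.fin > 12]
6. n2.hot = 15  [E.tag + E.idx + 19]
7. n1.hot = "vn"  ["vn"]
8. n1.depth = 12  [E.hot - 3]
9. n1.lim = 18  [E.hot + 3]
10. n0.hot = 20  [A.depth + 8]
11. n0.lim = 9  [A.lim * -1 + 27]

20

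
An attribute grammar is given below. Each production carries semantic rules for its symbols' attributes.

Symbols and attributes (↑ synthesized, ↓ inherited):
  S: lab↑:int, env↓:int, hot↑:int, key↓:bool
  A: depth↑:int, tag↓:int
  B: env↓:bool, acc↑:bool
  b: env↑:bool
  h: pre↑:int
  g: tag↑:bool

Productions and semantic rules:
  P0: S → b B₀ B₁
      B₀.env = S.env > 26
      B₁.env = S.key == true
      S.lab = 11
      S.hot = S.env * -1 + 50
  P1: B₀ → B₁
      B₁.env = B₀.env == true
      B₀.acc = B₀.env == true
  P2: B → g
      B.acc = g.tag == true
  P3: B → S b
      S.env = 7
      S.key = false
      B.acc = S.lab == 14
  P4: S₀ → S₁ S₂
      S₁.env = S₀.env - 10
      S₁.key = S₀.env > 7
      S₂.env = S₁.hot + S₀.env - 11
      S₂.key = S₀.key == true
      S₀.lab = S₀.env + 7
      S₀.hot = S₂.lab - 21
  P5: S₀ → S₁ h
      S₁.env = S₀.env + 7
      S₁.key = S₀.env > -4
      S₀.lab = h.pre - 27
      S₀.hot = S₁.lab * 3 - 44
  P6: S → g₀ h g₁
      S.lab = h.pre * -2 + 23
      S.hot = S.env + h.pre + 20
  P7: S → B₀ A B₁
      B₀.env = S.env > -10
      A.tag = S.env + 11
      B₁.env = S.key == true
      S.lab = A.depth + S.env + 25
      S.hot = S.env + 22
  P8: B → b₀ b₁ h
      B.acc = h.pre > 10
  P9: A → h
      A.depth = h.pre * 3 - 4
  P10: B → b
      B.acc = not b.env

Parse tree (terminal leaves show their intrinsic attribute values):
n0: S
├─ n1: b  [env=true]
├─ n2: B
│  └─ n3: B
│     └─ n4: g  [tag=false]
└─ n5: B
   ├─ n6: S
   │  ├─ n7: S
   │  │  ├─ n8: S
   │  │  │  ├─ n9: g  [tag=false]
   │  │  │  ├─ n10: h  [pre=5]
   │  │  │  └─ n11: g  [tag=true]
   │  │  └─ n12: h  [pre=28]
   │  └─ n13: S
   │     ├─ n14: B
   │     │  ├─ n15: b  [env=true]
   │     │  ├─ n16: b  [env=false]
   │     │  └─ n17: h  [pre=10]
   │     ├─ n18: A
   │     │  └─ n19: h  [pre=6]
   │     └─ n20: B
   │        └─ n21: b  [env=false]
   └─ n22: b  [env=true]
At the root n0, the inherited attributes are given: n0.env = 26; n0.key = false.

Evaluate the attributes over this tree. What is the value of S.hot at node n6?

9

1. n0.env = 26  [given at root]
2. n0.key = false  [given at root]
3. n1.env = true  [terminal]
4. n2.env = false  [S.env > 26]
5. n3.env = false  [B₀.env == true]
6. n4.tag = false  [terminal]
7. n3.acc = false  [g.tag == true]
8. n2.acc = false  [B₀.env == true]
9. n5.env = false  [S.key == true]
10. n6.env = 7  [7]
11. n6.key = false  [false]
12. n7.env = -3  [S₀.env - 10]
13. n7.key = false  [S₀.env > 7]
14. n8.env = 4  [S₀.env + 7]
15. n8.key = true  [S₀.env > -4]
16. n9.tag = false  [terminal]
17. n10.pre = 5  [terminal]
18. n11.tag = true  [terminal]
19. n8.lab = 13  [h.pre * -2 + 23]
20. n8.hot = 29  [S.env + h.pre + 20]
21. n12.pre = 28  [terminal]
22. n7.lab = 1  [h.pre - 27]
23. n7.hot = -5  [S₁.lab * 3 - 44]
24. n13.env = -9  [S₁.hot + S₀.env - 11]
25. n13.key = false  [S₀.key == true]
26. n14.env = true  [S.env > -10]
27. n15.env = true  [terminal]
28. n16.env = false  [terminal]
29. n17.pre = 10  [terminal]
30. n14.acc = false  [h.pre > 10]
31. n18.tag = 2  [S.env + 11]
32. n19.pre = 6  [terminal]
33. n18.depth = 14  [h.pre * 3 - 4]
34. n20.env = false  [S.key == true]
35. n21.env = false  [terminal]
36. n20.acc = true  [not b.env]
37. n13.lab = 30  [A.depth + S.env + 25]
38. n13.hot = 13  [S.env + 22]
39. n6.lab = 14  [S₀.env + 7]
40. n6.hot = 9  [S₂.lab - 21]
41. n22.env = true  [terminal]
42. n5.acc = true  [S.lab == 14]
43. n0.lab = 11  [11]
44. n0.hot = 24  [S.env * -1 + 50]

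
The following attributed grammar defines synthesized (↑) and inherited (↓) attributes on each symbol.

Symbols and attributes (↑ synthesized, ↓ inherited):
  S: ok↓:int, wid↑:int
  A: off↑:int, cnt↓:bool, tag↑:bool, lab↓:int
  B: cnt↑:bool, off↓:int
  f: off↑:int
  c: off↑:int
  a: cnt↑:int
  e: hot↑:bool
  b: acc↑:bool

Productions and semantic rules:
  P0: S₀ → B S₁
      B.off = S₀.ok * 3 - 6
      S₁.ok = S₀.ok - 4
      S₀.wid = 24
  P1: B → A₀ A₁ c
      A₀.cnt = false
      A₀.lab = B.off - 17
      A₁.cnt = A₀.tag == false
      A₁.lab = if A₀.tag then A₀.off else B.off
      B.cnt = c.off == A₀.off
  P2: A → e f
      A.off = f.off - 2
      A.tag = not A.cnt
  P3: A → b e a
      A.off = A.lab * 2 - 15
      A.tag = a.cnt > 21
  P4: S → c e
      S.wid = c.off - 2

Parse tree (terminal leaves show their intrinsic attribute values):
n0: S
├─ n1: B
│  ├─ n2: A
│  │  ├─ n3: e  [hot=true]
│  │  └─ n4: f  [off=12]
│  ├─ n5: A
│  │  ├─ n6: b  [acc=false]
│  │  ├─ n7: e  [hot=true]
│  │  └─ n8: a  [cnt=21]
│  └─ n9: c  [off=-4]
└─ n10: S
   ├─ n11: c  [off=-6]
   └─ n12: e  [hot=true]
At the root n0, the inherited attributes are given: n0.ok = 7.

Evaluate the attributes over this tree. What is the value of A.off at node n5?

1. n0.ok = 7  [given at root]
2. n1.off = 15  [S₀.ok * 3 - 6]
3. n2.cnt = false  [false]
4. n2.lab = -2  [B.off - 17]
5. n3.hot = true  [terminal]
6. n4.off = 12  [terminal]
7. n2.off = 10  [f.off - 2]
8. n2.tag = true  [not A.cnt]
9. n5.cnt = false  [A₀.tag == false]
10. n5.lab = 10  [if A₀.tag then A₀.off else B.off]
11. n6.acc = false  [terminal]
12. n7.hot = true  [terminal]
13. n8.cnt = 21  [terminal]
14. n5.off = 5  [A.lab * 2 - 15]
15. n5.tag = false  [a.cnt > 21]
16. n9.off = -4  [terminal]
17. n1.cnt = false  [c.off == A₀.off]
18. n10.ok = 3  [S₀.ok - 4]
19. n11.off = -6  [terminal]
20. n12.hot = true  [terminal]
21. n10.wid = -8  [c.off - 2]
22. n0.wid = 24  [24]

5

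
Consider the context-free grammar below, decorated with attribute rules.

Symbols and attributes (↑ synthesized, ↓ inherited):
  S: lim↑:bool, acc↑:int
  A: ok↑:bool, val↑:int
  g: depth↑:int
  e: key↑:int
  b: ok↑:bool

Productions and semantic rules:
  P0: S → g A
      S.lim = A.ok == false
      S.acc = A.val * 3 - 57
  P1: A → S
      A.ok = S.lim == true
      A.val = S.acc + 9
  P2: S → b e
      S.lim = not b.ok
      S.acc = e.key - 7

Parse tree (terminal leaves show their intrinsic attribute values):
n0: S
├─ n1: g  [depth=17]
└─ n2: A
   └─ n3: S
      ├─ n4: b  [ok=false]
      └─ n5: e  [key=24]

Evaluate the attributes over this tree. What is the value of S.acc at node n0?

21

1. n1.depth = 17  [terminal]
2. n4.ok = false  [terminal]
3. n5.key = 24  [terminal]
4. n3.lim = true  [not b.ok]
5. n3.acc = 17  [e.key - 7]
6. n2.ok = true  [S.lim == true]
7. n2.val = 26  [S.acc + 9]
8. n0.lim = false  [A.ok == false]
9. n0.acc = 21  [A.val * 3 - 57]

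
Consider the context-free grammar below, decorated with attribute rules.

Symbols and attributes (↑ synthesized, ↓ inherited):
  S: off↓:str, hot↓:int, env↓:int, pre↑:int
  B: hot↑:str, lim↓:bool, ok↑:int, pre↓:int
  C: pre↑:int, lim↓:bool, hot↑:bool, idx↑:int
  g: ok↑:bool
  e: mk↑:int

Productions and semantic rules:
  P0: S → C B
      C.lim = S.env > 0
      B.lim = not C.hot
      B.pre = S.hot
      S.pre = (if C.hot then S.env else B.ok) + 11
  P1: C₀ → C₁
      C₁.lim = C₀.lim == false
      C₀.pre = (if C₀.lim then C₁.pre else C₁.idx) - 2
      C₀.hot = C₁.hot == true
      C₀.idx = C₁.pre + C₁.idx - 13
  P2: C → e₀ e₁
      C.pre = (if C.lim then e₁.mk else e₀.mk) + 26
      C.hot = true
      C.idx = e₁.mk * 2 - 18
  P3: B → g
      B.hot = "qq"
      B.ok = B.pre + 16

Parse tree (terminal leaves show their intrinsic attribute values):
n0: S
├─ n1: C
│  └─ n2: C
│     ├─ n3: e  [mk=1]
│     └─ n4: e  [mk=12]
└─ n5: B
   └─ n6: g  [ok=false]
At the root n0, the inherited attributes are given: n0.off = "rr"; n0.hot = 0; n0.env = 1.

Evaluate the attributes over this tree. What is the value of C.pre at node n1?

1. n0.off = "rr"  [given at root]
2. n0.hot = 0  [given at root]
3. n0.env = 1  [given at root]
4. n1.lim = true  [S.env > 0]
5. n2.lim = false  [C₀.lim == false]
6. n3.mk = 1  [terminal]
7. n4.mk = 12  [terminal]
8. n2.pre = 27  [(if C.lim then e₁.mk else e₀.mk) + 26]
9. n2.hot = true  [true]
10. n2.idx = 6  [e₁.mk * 2 - 18]
11. n1.pre = 25  [(if C₀.lim then C₁.pre else C₁.idx) - 2]
12. n1.hot = true  [C₁.hot == true]
13. n1.idx = 20  [C₁.pre + C₁.idx - 13]
14. n5.lim = false  [not C.hot]
15. n5.pre = 0  [S.hot]
16. n6.ok = false  [terminal]
17. n5.hot = "qq"  ["qq"]
18. n5.ok = 16  [B.pre + 16]
19. n0.pre = 12  [(if C.hot then S.env else B.ok) + 11]

25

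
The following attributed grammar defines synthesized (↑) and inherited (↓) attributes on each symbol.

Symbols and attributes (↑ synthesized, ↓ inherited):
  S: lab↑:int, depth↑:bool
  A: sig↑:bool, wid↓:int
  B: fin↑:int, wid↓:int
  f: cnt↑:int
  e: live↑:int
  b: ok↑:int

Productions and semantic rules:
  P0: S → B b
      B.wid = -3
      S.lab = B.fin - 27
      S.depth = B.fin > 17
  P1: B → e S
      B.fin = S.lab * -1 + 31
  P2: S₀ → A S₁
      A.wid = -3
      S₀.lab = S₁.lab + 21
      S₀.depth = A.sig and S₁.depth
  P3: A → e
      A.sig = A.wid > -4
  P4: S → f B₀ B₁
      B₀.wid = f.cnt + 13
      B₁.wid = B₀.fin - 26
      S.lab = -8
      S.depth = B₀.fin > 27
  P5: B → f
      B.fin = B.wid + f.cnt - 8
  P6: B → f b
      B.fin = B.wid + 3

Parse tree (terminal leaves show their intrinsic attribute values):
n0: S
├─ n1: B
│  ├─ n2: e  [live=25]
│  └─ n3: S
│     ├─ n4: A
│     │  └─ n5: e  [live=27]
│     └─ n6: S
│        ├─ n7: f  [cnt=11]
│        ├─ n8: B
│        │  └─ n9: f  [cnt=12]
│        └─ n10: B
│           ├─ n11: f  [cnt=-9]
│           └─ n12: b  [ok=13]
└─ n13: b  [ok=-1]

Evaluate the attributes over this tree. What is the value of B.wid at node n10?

1. n1.wid = -3  [-3]
2. n2.live = 25  [terminal]
3. n4.wid = -3  [-3]
4. n5.live = 27  [terminal]
5. n4.sig = true  [A.wid > -4]
6. n7.cnt = 11  [terminal]
7. n8.wid = 24  [f.cnt + 13]
8. n9.cnt = 12  [terminal]
9. n8.fin = 28  [B.wid + f.cnt - 8]
10. n10.wid = 2  [B₀.fin - 26]
11. n11.cnt = -9  [terminal]
12. n12.ok = 13  [terminal]
13. n10.fin = 5  [B.wid + 3]
14. n6.lab = -8  [-8]
15. n6.depth = true  [B₀.fin > 27]
16. n3.lab = 13  [S₁.lab + 21]
17. n3.depth = true  [A.sig and S₁.depth]
18. n1.fin = 18  [S.lab * -1 + 31]
19. n13.ok = -1  [terminal]
20. n0.lab = -9  [B.fin - 27]
21. n0.depth = true  [B.fin > 17]

2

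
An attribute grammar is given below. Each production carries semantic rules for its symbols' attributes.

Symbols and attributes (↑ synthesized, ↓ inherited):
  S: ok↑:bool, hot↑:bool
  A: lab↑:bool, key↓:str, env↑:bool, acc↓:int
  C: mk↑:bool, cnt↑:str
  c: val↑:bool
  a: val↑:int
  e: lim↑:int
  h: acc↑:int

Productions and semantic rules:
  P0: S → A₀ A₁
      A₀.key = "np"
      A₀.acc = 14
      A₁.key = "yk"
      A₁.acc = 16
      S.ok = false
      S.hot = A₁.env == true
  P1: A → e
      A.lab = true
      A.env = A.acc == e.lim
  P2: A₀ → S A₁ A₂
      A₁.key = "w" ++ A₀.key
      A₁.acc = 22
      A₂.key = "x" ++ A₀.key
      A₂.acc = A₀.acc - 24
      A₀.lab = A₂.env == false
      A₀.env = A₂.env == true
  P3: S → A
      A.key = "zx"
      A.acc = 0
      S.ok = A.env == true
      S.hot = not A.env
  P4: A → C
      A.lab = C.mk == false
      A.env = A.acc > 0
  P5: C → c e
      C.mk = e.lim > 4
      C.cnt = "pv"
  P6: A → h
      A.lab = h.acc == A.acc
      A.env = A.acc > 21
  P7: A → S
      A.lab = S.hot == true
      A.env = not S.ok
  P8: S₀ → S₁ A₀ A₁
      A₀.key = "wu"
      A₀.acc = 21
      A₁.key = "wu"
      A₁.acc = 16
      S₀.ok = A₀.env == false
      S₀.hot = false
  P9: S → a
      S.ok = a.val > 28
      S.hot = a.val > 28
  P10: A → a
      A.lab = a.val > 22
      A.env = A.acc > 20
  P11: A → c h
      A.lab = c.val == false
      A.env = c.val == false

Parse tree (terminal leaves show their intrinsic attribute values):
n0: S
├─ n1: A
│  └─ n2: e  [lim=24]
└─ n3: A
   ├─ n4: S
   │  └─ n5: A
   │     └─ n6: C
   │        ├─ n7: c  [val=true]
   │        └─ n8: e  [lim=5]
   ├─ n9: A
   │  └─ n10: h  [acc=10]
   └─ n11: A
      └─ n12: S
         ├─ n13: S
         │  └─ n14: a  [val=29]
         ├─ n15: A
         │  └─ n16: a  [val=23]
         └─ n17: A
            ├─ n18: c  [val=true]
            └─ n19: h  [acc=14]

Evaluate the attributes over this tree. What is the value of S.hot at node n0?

true

1. n1.key = "np"  ["np"]
2. n1.acc = 14  [14]
3. n2.lim = 24  [terminal]
4. n1.lab = true  [true]
5. n1.env = false  [A.acc == e.lim]
6. n3.key = "yk"  ["yk"]
7. n3.acc = 16  [16]
8. n5.key = "zx"  ["zx"]
9. n5.acc = 0  [0]
10. n7.val = true  [terminal]
11. n8.lim = 5  [terminal]
12. n6.mk = true  [e.lim > 4]
13. n6.cnt = "pv"  ["pv"]
14. n5.lab = false  [C.mk == false]
15. n5.env = false  [A.acc > 0]
16. n4.ok = false  [A.env == true]
17. n4.hot = true  [not A.env]
18. n9.key = "wyk"  ["w" ++ A₀.key]
19. n9.acc = 22  [22]
20. n10.acc = 10  [terminal]
21. n9.lab = false  [h.acc == A.acc]
22. n9.env = true  [A.acc > 21]
23. n11.key = "xyk"  ["x" ++ A₀.key]
24. n11.acc = -8  [A₀.acc - 24]
25. n14.val = 29  [terminal]
26. n13.ok = true  [a.val > 28]
27. n13.hot = true  [a.val > 28]
28. n15.key = "wu"  ["wu"]
29. n15.acc = 21  [21]
30. n16.val = 23  [terminal]
31. n15.lab = true  [a.val > 22]
32. n15.env = true  [A.acc > 20]
33. n17.key = "wu"  ["wu"]
34. n17.acc = 16  [16]
35. n18.val = true  [terminal]
36. n19.acc = 14  [terminal]
37. n17.lab = false  [c.val == false]
38. n17.env = false  [c.val == false]
39. n12.ok = false  [A₀.env == false]
40. n12.hot = false  [false]
41. n11.lab = false  [S.hot == true]
42. n11.env = true  [not S.ok]
43. n3.lab = false  [A₂.env == false]
44. n3.env = true  [A₂.env == true]
45. n0.ok = false  [false]
46. n0.hot = true  [A₁.env == true]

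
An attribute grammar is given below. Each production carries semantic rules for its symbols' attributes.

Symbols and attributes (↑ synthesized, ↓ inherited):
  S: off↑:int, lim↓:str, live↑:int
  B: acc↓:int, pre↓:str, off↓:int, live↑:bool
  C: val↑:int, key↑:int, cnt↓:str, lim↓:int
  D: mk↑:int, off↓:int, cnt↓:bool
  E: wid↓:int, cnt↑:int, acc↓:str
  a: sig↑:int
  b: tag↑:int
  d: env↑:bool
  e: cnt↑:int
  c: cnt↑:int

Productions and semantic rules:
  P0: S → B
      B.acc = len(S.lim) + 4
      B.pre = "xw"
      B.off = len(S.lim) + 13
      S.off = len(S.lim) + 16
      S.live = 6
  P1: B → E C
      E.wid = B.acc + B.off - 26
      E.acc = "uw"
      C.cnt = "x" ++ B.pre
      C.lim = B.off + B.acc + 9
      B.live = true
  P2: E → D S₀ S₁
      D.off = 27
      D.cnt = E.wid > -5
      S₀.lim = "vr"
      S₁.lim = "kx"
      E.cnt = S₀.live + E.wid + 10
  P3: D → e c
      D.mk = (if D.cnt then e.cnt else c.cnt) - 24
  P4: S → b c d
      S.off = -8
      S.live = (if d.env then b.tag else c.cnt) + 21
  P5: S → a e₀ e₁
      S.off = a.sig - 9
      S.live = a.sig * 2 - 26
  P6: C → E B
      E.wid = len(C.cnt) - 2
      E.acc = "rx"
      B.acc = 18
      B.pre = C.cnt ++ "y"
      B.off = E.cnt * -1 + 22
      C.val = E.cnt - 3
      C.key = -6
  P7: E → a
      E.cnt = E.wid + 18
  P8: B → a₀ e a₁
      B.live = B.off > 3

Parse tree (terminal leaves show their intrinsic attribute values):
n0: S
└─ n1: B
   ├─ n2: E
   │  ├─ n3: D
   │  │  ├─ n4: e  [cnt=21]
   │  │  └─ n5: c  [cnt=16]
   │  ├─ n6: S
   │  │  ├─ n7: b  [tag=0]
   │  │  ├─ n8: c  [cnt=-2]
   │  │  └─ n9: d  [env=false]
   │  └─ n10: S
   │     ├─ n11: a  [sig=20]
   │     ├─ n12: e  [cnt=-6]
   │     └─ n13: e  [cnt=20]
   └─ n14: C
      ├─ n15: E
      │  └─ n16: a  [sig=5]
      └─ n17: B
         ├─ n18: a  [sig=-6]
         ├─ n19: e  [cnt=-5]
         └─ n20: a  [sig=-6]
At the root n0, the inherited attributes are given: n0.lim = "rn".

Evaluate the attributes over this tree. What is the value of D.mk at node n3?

1. n0.lim = "rn"  [given at root]
2. n1.acc = 6  [len(S.lim) + 4]
3. n1.pre = "xw"  ["xw"]
4. n1.off = 15  [len(S.lim) + 13]
5. n2.wid = -5  [B.acc + B.off - 26]
6. n2.acc = "uw"  ["uw"]
7. n3.off = 27  [27]
8. n3.cnt = false  [E.wid > -5]
9. n4.cnt = 21  [terminal]
10. n5.cnt = 16  [terminal]
11. n3.mk = -8  [(if D.cnt then e.cnt else c.cnt) - 24]
12. n6.lim = "vr"  ["vr"]
13. n7.tag = 0  [terminal]
14. n8.cnt = -2  [terminal]
15. n9.env = false  [terminal]
16. n6.off = -8  [-8]
17. n6.live = 19  [(if d.env then b.tag else c.cnt) + 21]
18. n10.lim = "kx"  ["kx"]
19. n11.sig = 20  [terminal]
20. n12.cnt = -6  [terminal]
21. n13.cnt = 20  [terminal]
22. n10.off = 11  [a.sig - 9]
23. n10.live = 14  [a.sig * 2 - 26]
24. n2.cnt = 24  [S₀.live + E.wid + 10]
25. n14.cnt = "xxw"  ["x" ++ B.pre]
26. n14.lim = 30  [B.off + B.acc + 9]
27. n15.wid = 1  [len(C.cnt) - 2]
28. n15.acc = "rx"  ["rx"]
29. n16.sig = 5  [terminal]
30. n15.cnt = 19  [E.wid + 18]
31. n17.acc = 18  [18]
32. n17.pre = "xxwy"  [C.cnt ++ "y"]
33. n17.off = 3  [E.cnt * -1 + 22]
34. n18.sig = -6  [terminal]
35. n19.cnt = -5  [terminal]
36. n20.sig = -6  [terminal]
37. n17.live = false  [B.off > 3]
38. n14.val = 16  [E.cnt - 3]
39. n14.key = -6  [-6]
40. n1.live = true  [true]
41. n0.off = 18  [len(S.lim) + 16]
42. n0.live = 6  [6]

-8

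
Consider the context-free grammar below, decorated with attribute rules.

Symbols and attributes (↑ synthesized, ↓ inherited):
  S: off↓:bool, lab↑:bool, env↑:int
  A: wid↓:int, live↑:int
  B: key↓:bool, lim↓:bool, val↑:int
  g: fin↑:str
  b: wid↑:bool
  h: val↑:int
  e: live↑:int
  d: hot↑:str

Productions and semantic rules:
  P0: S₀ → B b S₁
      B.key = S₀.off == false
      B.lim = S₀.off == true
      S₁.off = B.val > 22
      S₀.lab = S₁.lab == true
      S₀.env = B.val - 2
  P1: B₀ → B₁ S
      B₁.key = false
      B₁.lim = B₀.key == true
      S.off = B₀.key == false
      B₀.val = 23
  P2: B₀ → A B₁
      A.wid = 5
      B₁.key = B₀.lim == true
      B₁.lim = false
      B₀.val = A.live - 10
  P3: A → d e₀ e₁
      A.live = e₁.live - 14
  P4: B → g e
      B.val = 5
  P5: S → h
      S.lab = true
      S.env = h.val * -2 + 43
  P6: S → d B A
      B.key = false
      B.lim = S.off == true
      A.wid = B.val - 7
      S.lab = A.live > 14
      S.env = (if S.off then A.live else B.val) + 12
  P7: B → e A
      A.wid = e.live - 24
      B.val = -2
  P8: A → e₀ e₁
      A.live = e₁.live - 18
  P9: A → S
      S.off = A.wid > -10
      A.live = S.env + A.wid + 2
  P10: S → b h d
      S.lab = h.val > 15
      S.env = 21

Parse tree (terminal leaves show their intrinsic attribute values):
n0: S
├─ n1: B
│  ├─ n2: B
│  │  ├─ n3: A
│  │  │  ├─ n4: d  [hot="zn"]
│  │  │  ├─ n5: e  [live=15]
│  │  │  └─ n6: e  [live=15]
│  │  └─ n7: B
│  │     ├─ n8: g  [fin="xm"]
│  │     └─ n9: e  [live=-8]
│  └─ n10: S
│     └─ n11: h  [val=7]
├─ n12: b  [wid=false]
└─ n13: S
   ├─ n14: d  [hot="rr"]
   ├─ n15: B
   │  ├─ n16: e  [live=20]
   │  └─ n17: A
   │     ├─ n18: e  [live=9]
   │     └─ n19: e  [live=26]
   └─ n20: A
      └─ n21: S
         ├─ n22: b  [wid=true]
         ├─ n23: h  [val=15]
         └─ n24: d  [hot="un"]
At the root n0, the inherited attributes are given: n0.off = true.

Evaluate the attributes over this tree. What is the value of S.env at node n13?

26

1. n0.off = true  [given at root]
2. n1.key = false  [S₀.off == false]
3. n1.lim = true  [S₀.off == true]
4. n2.key = false  [false]
5. n2.lim = false  [B₀.key == true]
6. n3.wid = 5  [5]
7. n4.hot = "zn"  [terminal]
8. n5.live = 15  [terminal]
9. n6.live = 15  [terminal]
10. n3.live = 1  [e₁.live - 14]
11. n7.key = false  [B₀.lim == true]
12. n7.lim = false  [false]
13. n8.fin = "xm"  [terminal]
14. n9.live = -8  [terminal]
15. n7.val = 5  [5]
16. n2.val = -9  [A.live - 10]
17. n10.off = true  [B₀.key == false]
18. n11.val = 7  [terminal]
19. n10.lab = true  [true]
20. n10.env = 29  [h.val * -2 + 43]
21. n1.val = 23  [23]
22. n12.wid = false  [terminal]
23. n13.off = true  [B.val > 22]
24. n14.hot = "rr"  [terminal]
25. n15.key = false  [false]
26. n15.lim = true  [S.off == true]
27. n16.live = 20  [terminal]
28. n17.wid = -4  [e.live - 24]
29. n18.live = 9  [terminal]
30. n19.live = 26  [terminal]
31. n17.live = 8  [e₁.live - 18]
32. n15.val = -2  [-2]
33. n20.wid = -9  [B.val - 7]
34. n21.off = true  [A.wid > -10]
35. n22.wid = true  [terminal]
36. n23.val = 15  [terminal]
37. n24.hot = "un"  [terminal]
38. n21.lab = false  [h.val > 15]
39. n21.env = 21  [21]
40. n20.live = 14  [S.env + A.wid + 2]
41. n13.lab = false  [A.live > 14]
42. n13.env = 26  [(if S.off then A.live else B.val) + 12]
43. n0.lab = false  [S₁.lab == true]
44. n0.env = 21  [B.val - 2]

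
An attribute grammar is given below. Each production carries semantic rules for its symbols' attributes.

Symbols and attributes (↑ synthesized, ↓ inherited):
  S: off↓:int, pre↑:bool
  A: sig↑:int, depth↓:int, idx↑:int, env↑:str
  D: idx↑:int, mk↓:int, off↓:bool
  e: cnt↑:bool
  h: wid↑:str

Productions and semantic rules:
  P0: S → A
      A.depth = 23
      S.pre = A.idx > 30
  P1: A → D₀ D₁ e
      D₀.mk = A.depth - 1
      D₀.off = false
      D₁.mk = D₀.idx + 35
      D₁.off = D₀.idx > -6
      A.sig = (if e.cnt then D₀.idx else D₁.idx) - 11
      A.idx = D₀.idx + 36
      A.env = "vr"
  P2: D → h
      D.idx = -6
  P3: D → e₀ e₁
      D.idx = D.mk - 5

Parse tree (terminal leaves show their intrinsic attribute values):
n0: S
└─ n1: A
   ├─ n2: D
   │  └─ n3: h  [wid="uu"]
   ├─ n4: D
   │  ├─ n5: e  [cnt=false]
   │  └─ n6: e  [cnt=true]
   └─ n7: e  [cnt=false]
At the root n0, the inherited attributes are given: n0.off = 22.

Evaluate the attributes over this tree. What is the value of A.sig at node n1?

13

1. n0.off = 22  [given at root]
2. n1.depth = 23  [23]
3. n2.mk = 22  [A.depth - 1]
4. n2.off = false  [false]
5. n3.wid = "uu"  [terminal]
6. n2.idx = -6  [-6]
7. n4.mk = 29  [D₀.idx + 35]
8. n4.off = false  [D₀.idx > -6]
9. n5.cnt = false  [terminal]
10. n6.cnt = true  [terminal]
11. n4.idx = 24  [D.mk - 5]
12. n7.cnt = false  [terminal]
13. n1.sig = 13  [(if e.cnt then D₀.idx else D₁.idx) - 11]
14. n1.idx = 30  [D₀.idx + 36]
15. n1.env = "vr"  ["vr"]
16. n0.pre = false  [A.idx > 30]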